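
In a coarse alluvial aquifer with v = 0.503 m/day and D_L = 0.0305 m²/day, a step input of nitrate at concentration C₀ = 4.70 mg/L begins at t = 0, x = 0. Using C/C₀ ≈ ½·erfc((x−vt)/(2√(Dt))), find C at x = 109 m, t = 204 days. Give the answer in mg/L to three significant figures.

For a continuous step input, C/C₀ ≈ ½·erfc((x−vt)/(2√(Dt))).
vt = 0.503 × 204 = 102.612 m and 2√(Dt) = 2√(0.0305 × 204) = 4.989 m.
Argument (x−vt)/(2√(Dt)) = (109 − 102.612)/4.989 = 1.280; ½·erfc(1.280) = 0.03513.
C = 4.70 × 0.03513 = 0.165 mg/L.

0.165 mg/L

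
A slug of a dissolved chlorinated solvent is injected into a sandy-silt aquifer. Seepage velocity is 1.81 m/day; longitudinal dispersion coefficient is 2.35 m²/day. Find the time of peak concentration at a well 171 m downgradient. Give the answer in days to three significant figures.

For the 1D instantaneous-source solution, setting ∂C/∂t = 0 at fixed x gives v²t² + 2Dt − x² = 0, so t = (√(D² + v²x²) − D)/v².
√(D² + v²x²) = √(2.35² + 1.81² × 171²) = 309.5; v² = 3.2761.
t = (309.5 − 2.35)/3.2761 = 93.8 days (vs. the pure-advection estimate x/v = 94.5 d).

93.8 days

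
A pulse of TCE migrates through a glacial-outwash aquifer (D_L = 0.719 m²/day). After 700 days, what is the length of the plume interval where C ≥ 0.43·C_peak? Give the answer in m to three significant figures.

82.4 m

The plume is Gaussian with σ = √(2Dt) = √(2 × 0.719 × 700) = 31.73 m.
C/C_peak = exp(−Δx²/(2σ²)) = 0.43 ⇒ Δx = σ·√(−2 ln 0.43) = 31.73 × 1.299 = 41.22 m.
Width = 2Δx = 82.4 m.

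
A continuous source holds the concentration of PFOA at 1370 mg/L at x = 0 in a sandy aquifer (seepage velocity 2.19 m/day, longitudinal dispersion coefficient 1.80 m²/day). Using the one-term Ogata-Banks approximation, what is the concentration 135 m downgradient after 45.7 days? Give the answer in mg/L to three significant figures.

4.44 mg/L

For a continuous step input, C/C₀ ≈ ½·erfc((x−vt)/(2√(Dt))).
vt = 2.19 × 45.7 = 100.083 m and 2√(Dt) = 2√(1.80 × 45.7) = 18.14 m.
Argument (x−vt)/(2√(Dt)) = (135 − 100.083)/18.14 = 1.925; ½·erfc(1.925) = 0.003241.
C = 1370 × 0.003241 = 4.44 mg/L.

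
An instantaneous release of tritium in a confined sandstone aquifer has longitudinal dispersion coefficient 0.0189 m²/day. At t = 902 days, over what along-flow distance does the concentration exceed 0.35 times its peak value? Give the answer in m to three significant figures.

16.9 m

The plume is Gaussian with σ = √(2Dt) = √(2 × 0.0189 × 902) = 5.839 m.
C/C_peak = exp(−Δx²/(2σ²)) = 0.35 ⇒ Δx = σ·√(−2 ln 0.35) = 5.839 × 1.449 = 8.461 m.
Width = 2Δx = 16.9 m.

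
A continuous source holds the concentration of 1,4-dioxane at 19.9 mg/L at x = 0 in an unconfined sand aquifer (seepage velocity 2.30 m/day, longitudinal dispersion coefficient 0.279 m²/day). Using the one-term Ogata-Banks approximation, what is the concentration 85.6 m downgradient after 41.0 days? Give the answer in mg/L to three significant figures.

For a continuous step input, C/C₀ ≈ ½·erfc((x−vt)/(2√(Dt))).
vt = 2.30 × 41.0 = 94.3 m and 2√(Dt) = 2√(0.279 × 41.0) = 6.764 m.
Argument (x−vt)/(2√(Dt)) = (85.6 − 94.3)/6.764 = -1.286; ½·erfc(-1.286) = 0.9655.
C = 19.9 × 0.9655 = 19.2 mg/L.

19.2 mg/L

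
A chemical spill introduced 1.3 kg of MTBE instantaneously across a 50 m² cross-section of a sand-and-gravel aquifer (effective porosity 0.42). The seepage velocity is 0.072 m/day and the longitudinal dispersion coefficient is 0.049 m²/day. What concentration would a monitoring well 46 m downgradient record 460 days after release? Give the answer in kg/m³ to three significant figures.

0.000584 kg/m³

For an instantaneous plane source, C(x,t) = M/(n_e·A·√(4πDt)) · exp(−(x−vt)²/(4Dt)), with n_e·A the pore (flow) area.
Plume center vt = 0.072 × 460 = 33.12 m, so the well at 46 m is 12.88 m downgradient of the peak.
√(4πDt) = 16.83 m, giving peak height M/(n_e·A·√(4πDt)) = 1.3/(0.42 × 50 × 16.83) = 0.003678 kg/m³.
(x−vt)²/(4Dt) = (12.88)²/(4 × 0.049 × 460) = 1.840; exp(−1.840) = 0.1588.
C = 0.003678 × 0.1588 = 0.000584 kg/m³.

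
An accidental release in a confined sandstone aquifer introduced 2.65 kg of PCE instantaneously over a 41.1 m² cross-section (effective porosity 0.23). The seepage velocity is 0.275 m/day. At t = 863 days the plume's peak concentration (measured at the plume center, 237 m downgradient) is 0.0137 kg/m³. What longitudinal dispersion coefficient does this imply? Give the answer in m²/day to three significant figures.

0.0386 m²/day

At the plume center C_max = M/(n_e·A·√(4πDt)), so D = M²/(4πt·(n_e·A·C_max)²).
n_e·A·C_max = 0.23 × 41.1 × 0.0137 = 0.1295 kg/m.
D = 2.65²/(4π × 863 × 0.1295²) = 0.0386 m²/day.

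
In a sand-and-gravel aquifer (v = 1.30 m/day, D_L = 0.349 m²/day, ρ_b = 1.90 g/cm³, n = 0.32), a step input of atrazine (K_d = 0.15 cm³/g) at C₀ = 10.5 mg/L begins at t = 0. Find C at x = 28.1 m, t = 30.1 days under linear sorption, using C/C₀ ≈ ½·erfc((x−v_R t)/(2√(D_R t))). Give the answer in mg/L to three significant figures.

Retardation factor R = 1 + ρ_b·K_d/n = 1 + 1.90 × 0.15/0.32 = 1.891.
Sorption retards both mechanisms: v_R = v/R = 0.6875 m/day, D_R = D/R = 0.1846 m²/day.
v_R·t = 0.6875 × 30.1 = 20.69375 m; 2√(D_R t) = 4.714 m; argument = (28.1 − 20.69375)/4.714 = 1.571.
C = C₀ × ½·erfc(1.571) = 10.5 × 0.01315 = 0.138 mg/L.

0.138 mg/L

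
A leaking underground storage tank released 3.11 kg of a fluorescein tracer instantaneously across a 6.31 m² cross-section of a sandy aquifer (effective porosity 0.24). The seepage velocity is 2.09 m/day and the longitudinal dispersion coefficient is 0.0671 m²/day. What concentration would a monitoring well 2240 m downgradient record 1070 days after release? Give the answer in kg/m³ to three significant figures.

For an instantaneous plane source, C(x,t) = M/(n_e·A·√(4πDt)) · exp(−(x−vt)²/(4Dt)), with n_e·A the pore (flow) area.
Plume center vt = 2.09 × 1070 = 2236.3 m, so the well at 2240 m is 3.7 m downgradient of the peak.
√(4πDt) = 30.04 m, giving peak height M/(n_e·A·√(4πDt)) = 3.11/(0.24 × 6.31 × 30.04) = 0.06836 kg/m³.
(x−vt)²/(4Dt) = (3.7)²/(4 × 0.0671 × 1070) = 0.04767; exp(−0.04767) = 0.9534.
C = 0.06836 × 0.9534 = 0.0652 kg/m³.

0.0652 kg/m³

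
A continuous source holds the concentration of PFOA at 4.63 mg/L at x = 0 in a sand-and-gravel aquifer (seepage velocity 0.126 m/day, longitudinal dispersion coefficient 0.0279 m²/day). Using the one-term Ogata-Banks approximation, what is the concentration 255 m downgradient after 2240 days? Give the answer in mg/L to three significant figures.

4.60 mg/L

For a continuous step input, C/C₀ ≈ ½·erfc((x−vt)/(2√(Dt))).
vt = 0.126 × 2240 = 282.24 m and 2√(Dt) = 2√(0.0279 × 2240) = 15.81 m.
Argument (x−vt)/(2√(Dt)) = (255 − 282.24)/15.81 = -1.723; ½·erfc(-1.723) = 0.9926.
C = 4.63 × 0.9926 = 4.60 mg/L.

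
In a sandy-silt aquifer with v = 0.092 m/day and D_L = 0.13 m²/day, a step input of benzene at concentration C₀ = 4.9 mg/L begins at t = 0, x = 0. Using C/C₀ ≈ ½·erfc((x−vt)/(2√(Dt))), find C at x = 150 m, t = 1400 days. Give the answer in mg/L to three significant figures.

For a continuous step input, C/C₀ ≈ ½·erfc((x−vt)/(2√(Dt))).
vt = 0.092 × 1400 = 128.8 m and 2√(Dt) = 2√(0.13 × 1400) = 26.98 m.
Argument (x−vt)/(2√(Dt)) = (150 − 128.8)/26.98 = 0.7858; ½·erfc(0.7858) = 0.1332.
C = 4.9 × 0.1332 = 0.653 mg/L.

0.653 mg/L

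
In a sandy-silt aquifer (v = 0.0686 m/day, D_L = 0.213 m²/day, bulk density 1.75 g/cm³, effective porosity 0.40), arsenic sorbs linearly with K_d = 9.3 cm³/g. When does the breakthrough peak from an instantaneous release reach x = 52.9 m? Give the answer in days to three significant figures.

Retardation factor R = 1 + ρ_b·K_d/n = 1 + 1.75 × 9.3/0.40 = 41.69.
Sorption retards both mechanisms: v_R = v/R = 0.001645 m/day, D_R = D/R = 0.005109 m²/day.
Peak time from v_R²t² + 2D_R t − x² = 0: t = (√(D_R² + v_R²x²) − D_R)/v_R².
√(D_R² + v_R²x²) = √(0.005109² + 0.001645² × 52.9²) = 0.08717; v_R² = 2.706e-06.
t = (0.08717 − 0.005109)/2.706e-06 = 30300 days.

30300 days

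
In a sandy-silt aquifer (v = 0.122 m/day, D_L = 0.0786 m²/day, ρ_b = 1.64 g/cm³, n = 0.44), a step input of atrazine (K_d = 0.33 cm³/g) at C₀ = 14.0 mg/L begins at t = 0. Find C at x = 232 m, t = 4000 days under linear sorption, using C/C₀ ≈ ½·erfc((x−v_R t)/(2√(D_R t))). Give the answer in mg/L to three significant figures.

3.03 mg/L

Retardation factor R = 1 + ρ_b·K_d/n = 1 + 1.64 × 0.33/0.44 = 2.230.
Sorption retards both mechanisms: v_R = v/R = 0.05471 m/day, D_R = D/R = 0.03525 m²/day.
v_R·t = 0.05471 × 4000 = 218.84 m; 2√(D_R t) = 23.75 m; argument = (232 − 218.84)/23.75 = 0.5541.
C = C₀ × ½·erfc(0.5541) = 14.0 × 0.2166 = 3.03 mg/L.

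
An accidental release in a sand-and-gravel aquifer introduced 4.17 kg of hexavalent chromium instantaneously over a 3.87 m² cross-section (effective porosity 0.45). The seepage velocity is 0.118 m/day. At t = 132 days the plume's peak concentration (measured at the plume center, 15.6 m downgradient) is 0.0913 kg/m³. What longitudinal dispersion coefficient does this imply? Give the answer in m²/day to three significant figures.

0.415 m²/day

At the plume center C_max = M/(n_e·A·√(4πDt)), so D = M²/(4πt·(n_e·A·C_max)²).
n_e·A·C_max = 0.45 × 3.87 × 0.0913 = 0.1590 kg/m.
D = 4.17²/(4π × 132 × 0.1590²) = 0.415 m²/day.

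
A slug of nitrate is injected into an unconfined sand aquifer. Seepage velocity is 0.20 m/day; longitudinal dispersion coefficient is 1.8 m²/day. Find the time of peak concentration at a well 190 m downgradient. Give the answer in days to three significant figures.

906 days

For the 1D instantaneous-source solution, setting ∂C/∂t = 0 at fixed x gives v²t² + 2Dt − x² = 0, so t = (√(D² + v²x²) − D)/v².
√(D² + v²x²) = √(1.8² + 0.20² × 190²) = 38.04; v² = 0.04.
t = (38.04 − 1.8)/0.04 = 906 days (vs. the pure-advection estimate x/v = 950 d).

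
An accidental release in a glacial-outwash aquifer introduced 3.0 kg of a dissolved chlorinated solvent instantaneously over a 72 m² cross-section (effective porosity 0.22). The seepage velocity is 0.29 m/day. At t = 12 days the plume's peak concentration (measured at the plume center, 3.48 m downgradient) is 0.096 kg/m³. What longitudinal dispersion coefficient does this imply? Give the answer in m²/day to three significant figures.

0.0258 m²/day

At the plume center C_max = M/(n_e·A·√(4πDt)), so D = M²/(4πt·(n_e·A·C_max)²).
n_e·A·C_max = 0.22 × 72 × 0.096 = 1.521 kg/m.
D = 3.0²/(4π × 12 × 1.521²) = 0.0258 m²/day.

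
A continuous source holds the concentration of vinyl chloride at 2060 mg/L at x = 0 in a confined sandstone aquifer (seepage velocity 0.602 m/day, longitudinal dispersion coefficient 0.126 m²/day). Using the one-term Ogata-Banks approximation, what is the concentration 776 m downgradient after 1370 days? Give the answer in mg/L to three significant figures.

For a continuous step input, C/C₀ ≈ ½·erfc((x−vt)/(2√(Dt))).
vt = 0.602 × 1370 = 824.74 m and 2√(Dt) = 2√(0.126 × 1370) = 26.28 m.
Argument (x−vt)/(2√(Dt)) = (776 − 824.74)/26.28 = -1.855; ½·erfc(-1.855) = 0.9956.
C = 2060 × 0.9956 = 2050 mg/L.

2050 mg/L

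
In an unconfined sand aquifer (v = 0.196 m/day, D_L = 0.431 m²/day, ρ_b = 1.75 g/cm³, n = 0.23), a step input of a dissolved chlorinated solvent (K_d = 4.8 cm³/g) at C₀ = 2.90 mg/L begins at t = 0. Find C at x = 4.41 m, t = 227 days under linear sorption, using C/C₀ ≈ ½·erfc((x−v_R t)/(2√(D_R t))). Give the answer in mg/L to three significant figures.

Retardation factor R = 1 + ρ_b·K_d/n = 1 + 1.75 × 4.8/0.23 = 37.52.
Sorption retards both mechanisms: v_R = v/R = 0.005224 m/day, D_R = D/R = 0.01149 m²/day.
v_R·t = 0.005224 × 227 = 1.185848 m; 2√(D_R t) = 3.230 m; argument = (4.41 − 1.185848)/3.230 = 0.9982.
C = C₀ × ½·erfc(0.9982) = 2.90 × 0.07902 = 0.229 mg/L.

0.229 mg/L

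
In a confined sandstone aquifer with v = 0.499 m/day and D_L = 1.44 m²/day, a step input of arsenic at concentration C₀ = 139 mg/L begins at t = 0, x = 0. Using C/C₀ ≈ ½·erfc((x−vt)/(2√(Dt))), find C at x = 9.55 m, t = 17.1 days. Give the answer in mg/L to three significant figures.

For a continuous step input, C/C₀ ≈ ½·erfc((x−vt)/(2√(Dt))).
vt = 0.499 × 17.1 = 8.5329 m and 2√(Dt) = 2√(1.44 × 17.1) = 9.925 m.
Argument (x−vt)/(2√(Dt)) = (9.55 − 8.5329)/9.925 = 0.1025; ½·erfc(0.1025) = 0.4424.
C = 139 × 0.4424 = 61.5 mg/L.

61.5 mg/L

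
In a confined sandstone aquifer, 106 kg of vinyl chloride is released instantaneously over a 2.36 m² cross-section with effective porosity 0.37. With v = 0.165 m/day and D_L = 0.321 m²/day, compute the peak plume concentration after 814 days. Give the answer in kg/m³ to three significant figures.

2.12 kg/m³

The peak of an instantaneous 1D plume sits at x = vt; there the Gaussian factor is 1 and C_max = M/(n_e·A·√(4πDt)), where n_e·A is the pore area the mass is dissolved in.
√(4πDt) = √(4π × 0.321 × 814) = 57.30 m, so C_max = 106/(0.37 × 2.36 × 57.30) = 2.12 kg/m³.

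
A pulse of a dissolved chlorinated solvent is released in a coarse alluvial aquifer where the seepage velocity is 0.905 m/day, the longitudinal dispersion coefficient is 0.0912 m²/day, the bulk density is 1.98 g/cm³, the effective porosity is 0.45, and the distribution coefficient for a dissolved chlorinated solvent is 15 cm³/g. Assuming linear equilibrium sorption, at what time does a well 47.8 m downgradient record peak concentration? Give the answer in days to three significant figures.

3530 days

Retardation factor R = 1 + ρ_b·K_d/n = 1 + 1.98 × 15/0.45 = 67.00.
Sorption retards both mechanisms: v_R = v/R = 0.01351 m/day, D_R = D/R = 0.001361 m²/day.
Peak time from v_R²t² + 2D_R t − x² = 0: t = (√(D_R² + v_R²x²) − D_R)/v_R².
√(D_R² + v_R²x²) = √(0.001361² + 0.01351² × 47.8²) = 0.6458; v_R² = 0.0001825.
t = (0.6458 − 0.001361)/0.0001825 = 3530 days.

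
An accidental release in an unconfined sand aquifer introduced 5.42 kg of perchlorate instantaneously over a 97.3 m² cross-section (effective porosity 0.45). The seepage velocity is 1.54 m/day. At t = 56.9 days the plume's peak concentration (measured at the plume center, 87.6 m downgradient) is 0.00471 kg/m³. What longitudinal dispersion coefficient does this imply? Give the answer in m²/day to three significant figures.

At the plume center C_max = M/(n_e·A·√(4πDt)), so D = M²/(4πt·(n_e·A·C_max)²).
n_e·A·C_max = 0.45 × 97.3 × 0.00471 = 0.2062 kg/m.
D = 5.42²/(4π × 56.9 × 0.2062²) = 0.966 m²/day.

0.966 m²/day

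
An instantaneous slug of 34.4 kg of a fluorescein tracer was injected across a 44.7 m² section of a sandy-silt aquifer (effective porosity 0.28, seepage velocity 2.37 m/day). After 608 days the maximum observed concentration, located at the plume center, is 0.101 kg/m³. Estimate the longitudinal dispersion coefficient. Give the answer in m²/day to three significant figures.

0.0969 m²/day

At the plume center C_max = M/(n_e·A·√(4πDt)), so D = M²/(4πt·(n_e·A·C_max)²).
n_e·A·C_max = 0.28 × 44.7 × 0.101 = 1.264 kg/m.
D = 34.4²/(4π × 608 × 1.264²) = 0.0969 m²/day.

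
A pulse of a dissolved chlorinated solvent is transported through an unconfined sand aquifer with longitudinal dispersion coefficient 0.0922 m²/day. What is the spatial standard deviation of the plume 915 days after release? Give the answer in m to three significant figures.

13.0 m

Dispersive spreading gives a Gaussian with σ² = 2Dt; advection only shifts the center.
σ = √(2 × 0.0922 × 915) = 13.0 m.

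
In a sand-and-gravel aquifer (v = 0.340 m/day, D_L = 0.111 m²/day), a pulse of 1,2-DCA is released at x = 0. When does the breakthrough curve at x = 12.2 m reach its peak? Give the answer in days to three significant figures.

34.9 days

For the 1D instantaneous-source solution, setting ∂C/∂t = 0 at fixed x gives v²t² + 2Dt − x² = 0, so t = (√(D² + v²x²) − D)/v².
√(D² + v²x²) = √(0.111² + 0.340² × 12.2²) = 4.149; v² = 0.1156.
t = (4.149 − 0.111)/0.1156 = 34.9 days (vs. the pure-advection estimate x/v = 35.9 d).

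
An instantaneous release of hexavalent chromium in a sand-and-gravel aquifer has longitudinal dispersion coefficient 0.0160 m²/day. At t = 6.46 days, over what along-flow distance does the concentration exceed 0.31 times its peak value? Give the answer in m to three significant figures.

The plume is Gaussian with σ = √(2Dt) = √(2 × 0.0160 × 6.46) = 0.4547 m.
C/C_peak = exp(−Δx²/(2σ²)) = 0.31 ⇒ Δx = σ·√(−2 ln 0.31) = 0.4547 × 1.530 = 0.6957 m.
Width = 2Δx = 1.39 m.

1.39 m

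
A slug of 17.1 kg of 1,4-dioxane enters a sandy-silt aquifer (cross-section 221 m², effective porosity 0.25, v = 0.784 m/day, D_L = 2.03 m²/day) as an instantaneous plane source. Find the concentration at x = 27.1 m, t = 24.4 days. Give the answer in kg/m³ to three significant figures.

0.00900 kg/m³

For an instantaneous plane source, C(x,t) = M/(n_e·A·√(4πDt)) · exp(−(x−vt)²/(4Dt)), with n_e·A the pore (flow) area.
Plume center vt = 0.784 × 24.4 = 19.1296 m, so the well at 27.1 m is 7.9704 m downgradient of the peak.
√(4πDt) = 24.95 m, giving peak height M/(n_e·A·√(4πDt)) = 17.1/(0.25 × 221 × 24.95) = 0.01240 kg/m³.
(x−vt)²/(4Dt) = (7.9704)²/(4 × 2.03 × 24.4) = 0.3206; exp(−0.3206) = 0.7257.
C = 0.01240 × 0.7257 = 0.00900 kg/m³.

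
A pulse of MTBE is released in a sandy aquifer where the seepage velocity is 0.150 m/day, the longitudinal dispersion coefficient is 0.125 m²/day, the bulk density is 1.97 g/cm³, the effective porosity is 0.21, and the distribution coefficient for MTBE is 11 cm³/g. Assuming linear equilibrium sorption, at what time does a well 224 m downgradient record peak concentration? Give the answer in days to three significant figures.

155000 days

Retardation factor R = 1 + ρ_b·K_d/n = 1 + 1.97 × 11/0.21 = 104.2.
Sorption retards both mechanisms: v_R = v/R = 0.001440 m/day, D_R = D/R = 0.001200 m²/day.
Peak time from v_R²t² + 2D_R t − x² = 0: t = (√(D_R² + v_R²x²) − D_R)/v_R².
√(D_R² + v_R²x²) = √(0.001200² + 0.001440² × 224²) = 0.3226; v_R² = 2.074e-06.
t = (0.3226 − 0.001200)/2.074e-06 = 155000 days.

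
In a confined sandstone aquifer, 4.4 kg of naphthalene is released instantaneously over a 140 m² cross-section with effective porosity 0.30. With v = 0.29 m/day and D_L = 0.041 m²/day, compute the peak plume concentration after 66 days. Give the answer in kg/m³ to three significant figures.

0.0180 kg/m³

The peak of an instantaneous 1D plume sits at x = vt; there the Gaussian factor is 1 and C_max = M/(n_e·A·√(4πDt)), where n_e·A is the pore area the mass is dissolved in.
√(4πDt) = √(4π × 0.041 × 66) = 5.831 m, so C_max = 4.4/(0.30 × 140 × 5.831) = 0.0180 kg/m³.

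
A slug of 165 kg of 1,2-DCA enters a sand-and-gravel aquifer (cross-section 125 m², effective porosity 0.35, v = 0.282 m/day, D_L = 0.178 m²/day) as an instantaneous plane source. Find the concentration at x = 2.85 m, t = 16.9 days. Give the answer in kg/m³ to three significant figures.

For an instantaneous plane source, C(x,t) = M/(n_e·A·√(4πDt)) · exp(−(x−vt)²/(4Dt)), with n_e·A the pore (flow) area.
Plume center vt = 0.282 × 16.9 = 4.7658 m, so the well at 2.85 m is 1.9158 m upgradient of the peak.
√(4πDt) = 6.148 m, giving peak height M/(n_e·A·√(4πDt)) = 165/(0.35 × 125 × 6.148) = 0.6134 kg/m³.
(x−vt)²/(4Dt) = (-1.9158)²/(4 × 0.178 × 16.9) = 0.3050; exp(−0.3050) = 0.7371.
C = 0.6134 × 0.7371 = 0.452 kg/m³.

0.452 kg/m³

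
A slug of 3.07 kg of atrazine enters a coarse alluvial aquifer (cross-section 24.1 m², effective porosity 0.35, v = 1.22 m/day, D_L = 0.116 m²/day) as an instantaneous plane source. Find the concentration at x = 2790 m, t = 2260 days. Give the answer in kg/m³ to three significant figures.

0.00227 kg/m³

For an instantaneous plane source, C(x,t) = M/(n_e·A·√(4πDt)) · exp(−(x−vt)²/(4Dt)), with n_e·A the pore (flow) area.
Plume center vt = 1.22 × 2260 = 2757.2 m, so the well at 2790 m is 32.8 m downgradient of the peak.
√(4πDt) = 57.40 m, giving peak height M/(n_e·A·√(4πDt)) = 3.07/(0.35 × 24.1 × 57.40) = 0.006341 kg/m³.
(x−vt)²/(4Dt) = (32.8)²/(4 × 0.116 × 2260) = 1.026; exp(−1.026) = 0.3584.
C = 0.006341 × 0.3584 = 0.00227 kg/m³.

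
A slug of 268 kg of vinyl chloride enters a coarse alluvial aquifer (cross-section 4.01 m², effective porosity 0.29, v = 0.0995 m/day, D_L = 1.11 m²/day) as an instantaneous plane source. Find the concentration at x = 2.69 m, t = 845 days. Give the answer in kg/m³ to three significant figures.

0.363 kg/m³

For an instantaneous plane source, C(x,t) = M/(n_e·A·√(4πDt)) · exp(−(x−vt)²/(4Dt)), with n_e·A the pore (flow) area.
Plume center vt = 0.0995 × 845 = 84.0775 m, so the well at 2.69 m is 81.3875 m upgradient of the peak.
√(4πDt) = 108.6 m, giving peak height M/(n_e·A·√(4πDt)) = 268/(0.29 × 4.01 × 108.6) = 2.122 kg/m³.
(x−vt)²/(4Dt) = (-81.3875)²/(4 × 1.11 × 845) = 1.766; exp(−1.766) = 0.1710.
C = 2.122 × 0.1710 = 0.363 kg/m³.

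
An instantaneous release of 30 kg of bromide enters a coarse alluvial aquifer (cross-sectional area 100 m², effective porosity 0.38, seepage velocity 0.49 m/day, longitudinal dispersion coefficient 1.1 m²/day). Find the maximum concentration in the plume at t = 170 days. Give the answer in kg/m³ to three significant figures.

The peak of an instantaneous 1D plume sits at x = vt; there the Gaussian factor is 1 and C_max = M/(n_e·A·√(4πDt)), where n_e·A is the pore area the mass is dissolved in.
√(4πDt) = √(4π × 1.1 × 170) = 48.48 m, so C_max = 30/(0.38 × 100 × 48.48) = 0.0163 kg/m³.

0.0163 kg/m³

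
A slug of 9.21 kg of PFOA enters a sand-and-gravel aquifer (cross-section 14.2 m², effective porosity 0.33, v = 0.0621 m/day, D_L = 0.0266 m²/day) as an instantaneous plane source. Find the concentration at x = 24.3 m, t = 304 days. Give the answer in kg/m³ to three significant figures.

0.0786 kg/m³

For an instantaneous plane source, C(x,t) = M/(n_e·A·√(4πDt)) · exp(−(x−vt)²/(4Dt)), with n_e·A the pore (flow) area.
Plume center vt = 0.0621 × 304 = 18.8784 m, so the well at 24.3 m is 5.4216 m downgradient of the peak.
√(4πDt) = 10.08 m, giving peak height M/(n_e·A·√(4πDt)) = 9.21/(0.33 × 14.2 × 10.08) = 0.1950 kg/m³.
(x−vt)²/(4Dt) = (5.4216)²/(4 × 0.0266 × 304) = 0.9087; exp(−0.9087) = 0.4030.
C = 0.1950 × 0.4030 = 0.0786 kg/m³.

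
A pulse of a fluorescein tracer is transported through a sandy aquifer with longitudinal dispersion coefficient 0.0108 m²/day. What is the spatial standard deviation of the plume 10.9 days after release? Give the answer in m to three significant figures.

0.485 m

Dispersive spreading gives a Gaussian with σ² = 2Dt; advection only shifts the center.
σ = √(2 × 0.0108 × 10.9) = 0.485 m.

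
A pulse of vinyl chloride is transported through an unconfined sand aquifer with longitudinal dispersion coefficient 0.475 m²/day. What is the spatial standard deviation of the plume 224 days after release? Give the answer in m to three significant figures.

Dispersive spreading gives a Gaussian with σ² = 2Dt; advection only shifts the center.
σ = √(2 × 0.475 × 224) = 14.6 m.

14.6 m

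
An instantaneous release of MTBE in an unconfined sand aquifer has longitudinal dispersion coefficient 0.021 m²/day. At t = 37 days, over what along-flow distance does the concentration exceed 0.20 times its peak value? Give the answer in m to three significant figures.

4.47 m

The plume is Gaussian with σ = √(2Dt) = √(2 × 0.021 × 37) = 1.247 m.
C/C_peak = exp(−Δx²/(2σ²)) = 0.20 ⇒ Δx = σ·√(−2 ln 0.20) = 1.247 × 1.794 = 2.237 m.
Width = 2Δx = 4.47 m.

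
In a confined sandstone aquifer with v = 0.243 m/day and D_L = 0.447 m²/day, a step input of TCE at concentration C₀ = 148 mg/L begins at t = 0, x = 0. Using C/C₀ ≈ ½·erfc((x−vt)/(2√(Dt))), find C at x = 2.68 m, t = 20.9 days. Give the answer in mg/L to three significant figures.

For a continuous step input, C/C₀ ≈ ½·erfc((x−vt)/(2√(Dt))).
vt = 0.243 × 20.9 = 5.0787 m and 2√(Dt) = 2√(0.447 × 20.9) = 6.113 m.
Argument (x−vt)/(2√(Dt)) = (2.68 − 5.0787)/6.113 = -0.3924; ½·erfc(-0.3924) = 0.7105.
C = 148 × 0.7105 = 105 mg/L.

105 mg/L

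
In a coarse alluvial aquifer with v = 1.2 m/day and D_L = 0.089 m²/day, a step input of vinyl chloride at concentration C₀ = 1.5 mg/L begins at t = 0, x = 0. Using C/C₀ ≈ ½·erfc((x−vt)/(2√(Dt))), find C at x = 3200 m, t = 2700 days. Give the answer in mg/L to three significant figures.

For a continuous step input, C/C₀ ≈ ½·erfc((x−vt)/(2√(Dt))).
vt = 1.2 × 2700 = 3240 m and 2√(Dt) = 2√(0.089 × 2700) = 31.00 m.
Argument (x−vt)/(2√(Dt)) = (3200 − 3240)/31.00 = -1.290; ½·erfc(-1.290) = 0.9659.
C = 1.5 × 0.9659 = 1.45 mg/L.

1.45 mg/L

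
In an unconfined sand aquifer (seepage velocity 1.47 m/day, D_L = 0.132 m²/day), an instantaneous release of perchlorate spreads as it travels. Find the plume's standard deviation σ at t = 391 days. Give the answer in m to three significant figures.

Dispersive spreading gives a Gaussian with σ² = 2Dt; advection only shifts the center.
σ = √(2 × 0.132 × 391) = 10.2 m.

10.2 m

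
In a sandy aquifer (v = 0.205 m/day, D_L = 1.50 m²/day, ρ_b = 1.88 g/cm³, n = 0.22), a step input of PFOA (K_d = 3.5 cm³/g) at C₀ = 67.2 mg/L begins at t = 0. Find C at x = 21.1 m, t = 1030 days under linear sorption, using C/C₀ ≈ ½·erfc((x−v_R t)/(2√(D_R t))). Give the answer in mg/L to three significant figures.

5.16 mg/L

Retardation factor R = 1 + ρ_b·K_d/n = 1 + 1.88 × 3.5/0.22 = 30.91.
Sorption retards both mechanisms: v_R = v/R = 0.006632 m/day, D_R = D/R = 0.04853 m²/day.
v_R·t = 0.006632 × 1030 = 6.83096 m; 2√(D_R t) = 14.14 m; argument = (21.1 − 6.83096)/14.14 = 1.009.
C = C₀ × ½·erfc(1.009) = 67.2 × 0.07680 = 5.16 mg/L.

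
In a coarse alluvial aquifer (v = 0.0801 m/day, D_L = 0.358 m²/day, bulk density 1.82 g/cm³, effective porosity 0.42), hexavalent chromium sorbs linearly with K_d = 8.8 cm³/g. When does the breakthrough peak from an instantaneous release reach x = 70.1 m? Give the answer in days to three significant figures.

32100 days

Retardation factor R = 1 + ρ_b·K_d/n = 1 + 1.82 × 8.8/0.42 = 39.13.
Sorption retards both mechanisms: v_R = v/R = 0.002047 m/day, D_R = D/R = 0.009149 m²/day.
Peak time from v_R²t² + 2D_R t − x² = 0: t = (√(D_R² + v_R²x²) − D_R)/v_R².
√(D_R² + v_R²x²) = √(0.009149² + 0.002047² × 70.1²) = 0.1438; v_R² = 4.190e-06.
t = (0.1438 − 0.009149)/4.190e-06 = 32100 days.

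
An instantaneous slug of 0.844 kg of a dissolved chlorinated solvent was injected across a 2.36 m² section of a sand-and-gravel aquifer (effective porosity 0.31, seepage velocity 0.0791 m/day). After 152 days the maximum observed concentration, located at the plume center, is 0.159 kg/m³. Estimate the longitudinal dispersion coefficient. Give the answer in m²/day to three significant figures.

0.0276 m²/day

At the plume center C_max = M/(n_e·A·√(4πDt)), so D = M²/(4πt·(n_e·A·C_max)²).
n_e·A·C_max = 0.31 × 2.36 × 0.159 = 0.1163 kg/m.
D = 0.844²/(4π × 152 × 0.1163²) = 0.0276 m²/day.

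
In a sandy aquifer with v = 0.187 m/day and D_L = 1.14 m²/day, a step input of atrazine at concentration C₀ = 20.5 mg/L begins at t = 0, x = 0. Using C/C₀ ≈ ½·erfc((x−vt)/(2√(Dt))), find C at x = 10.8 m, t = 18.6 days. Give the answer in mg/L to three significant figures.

2.67 mg/L

For a continuous step input, C/C₀ ≈ ½·erfc((x−vt)/(2√(Dt))).
vt = 0.187 × 18.6 = 3.4782 m and 2√(Dt) = 2√(1.14 × 18.6) = 9.210 m.
Argument (x−vt)/(2√(Dt)) = (10.8 − 3.4782)/9.210 = 0.7950; ½·erfc(0.7950) = 0.1304.
C = 20.5 × 0.1304 = 2.67 mg/L.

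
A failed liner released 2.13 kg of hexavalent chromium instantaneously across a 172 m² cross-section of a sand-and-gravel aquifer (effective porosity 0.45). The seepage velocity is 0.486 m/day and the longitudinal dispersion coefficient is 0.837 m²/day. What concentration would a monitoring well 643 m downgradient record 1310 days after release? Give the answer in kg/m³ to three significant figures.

0.000232 kg/m³

For an instantaneous plane source, C(x,t) = M/(n_e·A·√(4πDt)) · exp(−(x−vt)²/(4Dt)), with n_e·A the pore (flow) area.
Plume center vt = 0.486 × 1310 = 636.66 m, so the well at 643 m is 6.34 m downgradient of the peak.
√(4πDt) = 117.4 m, giving peak height M/(n_e·A·√(4πDt)) = 2.13/(0.45 × 172 × 117.4) = 0.0002344 kg/m³.
(x−vt)²/(4Dt) = (6.34)²/(4 × 0.837 × 1310) = 0.009165; exp(−0.009165) = 0.9909.
C = 0.0002344 × 0.9909 = 0.000232 kg/m³.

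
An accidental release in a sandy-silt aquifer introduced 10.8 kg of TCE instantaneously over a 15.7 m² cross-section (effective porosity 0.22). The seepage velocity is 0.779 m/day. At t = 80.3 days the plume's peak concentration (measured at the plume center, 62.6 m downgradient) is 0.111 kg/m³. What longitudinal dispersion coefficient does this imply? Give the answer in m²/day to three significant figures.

At the plume center C_max = M/(n_e·A·√(4πDt)), so D = M²/(4πt·(n_e·A·C_max)²).
n_e·A·C_max = 0.22 × 15.7 × 0.111 = 0.3834 kg/m.
D = 10.8²/(4π × 80.3 × 0.3834²) = 0.786 m²/day.

0.786 m²/day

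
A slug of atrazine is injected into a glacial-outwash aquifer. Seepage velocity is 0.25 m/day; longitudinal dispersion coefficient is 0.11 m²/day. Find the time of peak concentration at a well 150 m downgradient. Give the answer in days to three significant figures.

For the 1D instantaneous-source solution, setting ∂C/∂t = 0 at fixed x gives v²t² + 2Dt − x² = 0, so t = (√(D² + v²x²) − D)/v².
√(D² + v²x²) = √(0.11² + 0.25² × 150²) = 37.50; v² = 0.0625.
t = (37.50 − 0.11)/0.0625 = 598 days (vs. the pure-advection estimate x/v = 600 d).

598 days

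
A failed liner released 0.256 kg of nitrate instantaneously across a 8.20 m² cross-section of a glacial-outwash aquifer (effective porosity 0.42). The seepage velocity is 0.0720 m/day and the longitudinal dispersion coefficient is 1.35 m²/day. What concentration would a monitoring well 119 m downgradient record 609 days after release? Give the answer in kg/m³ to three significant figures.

For an instantaneous plane source, C(x,t) = M/(n_e·A·√(4πDt)) · exp(−(x−vt)²/(4Dt)), with n_e·A the pore (flow) area.
Plume center vt = 0.0720 × 609 = 43.848 m, so the well at 119 m is 75.152 m downgradient of the peak.
√(4πDt) = 101.6 m, giving peak height M/(n_e·A·√(4πDt)) = 0.256/(0.42 × 8.20 × 101.6) = 0.0007316 kg/m³.
(x−vt)²/(4Dt) = (75.152)²/(4 × 1.35 × 609) = 1.717; exp(−1.717) = 0.1796.
C = 0.0007316 × 0.1796 = 0.000131 kg/m³.

0.000131 kg/m³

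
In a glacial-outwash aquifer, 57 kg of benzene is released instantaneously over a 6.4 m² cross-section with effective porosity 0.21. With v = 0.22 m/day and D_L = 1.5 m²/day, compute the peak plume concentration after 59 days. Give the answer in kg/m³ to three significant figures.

The peak of an instantaneous 1D plume sits at x = vt; there the Gaussian factor is 1 and C_max = M/(n_e·A·√(4πDt)), where n_e·A is the pore area the mass is dissolved in.
√(4πDt) = √(4π × 1.5 × 59) = 33.35 m, so C_max = 57/(0.21 × 6.4 × 33.35) = 1.27 kg/m³.

1.27 kg/m³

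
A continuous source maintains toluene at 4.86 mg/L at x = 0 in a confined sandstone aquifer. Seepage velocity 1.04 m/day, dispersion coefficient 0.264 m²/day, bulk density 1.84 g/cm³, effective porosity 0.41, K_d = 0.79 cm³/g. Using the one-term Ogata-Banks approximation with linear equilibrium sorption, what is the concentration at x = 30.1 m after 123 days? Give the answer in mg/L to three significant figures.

Retardation factor R = 1 + ρ_b·K_d/n = 1 + 1.84 × 0.79/0.41 = 4.545.
Sorption retards both mechanisms: v_R = v/R = 0.2288 m/day, D_R = D/R = 0.05809 m²/day.
v_R·t = 0.2288 × 123 = 28.1424 m; 2√(D_R t) = 5.346 m; argument = (30.1 − 28.1424)/5.346 = 0.3662.
C = C₀ × ½·erfc(0.3662) = 4.86 × 0.3023 = 1.47 mg/L.

1.47 mg/L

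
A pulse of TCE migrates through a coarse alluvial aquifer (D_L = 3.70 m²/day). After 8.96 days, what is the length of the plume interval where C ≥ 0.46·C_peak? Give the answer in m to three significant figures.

20.3 m

The plume is Gaussian with σ = √(2Dt) = √(2 × 3.70 × 8.96) = 8.143 m.
C/C_peak = exp(−Δx²/(2σ²)) = 0.46 ⇒ Δx = σ·√(−2 ln 0.46) = 8.143 × 1.246 = 10.15 m.
Width = 2Δx = 20.3 m.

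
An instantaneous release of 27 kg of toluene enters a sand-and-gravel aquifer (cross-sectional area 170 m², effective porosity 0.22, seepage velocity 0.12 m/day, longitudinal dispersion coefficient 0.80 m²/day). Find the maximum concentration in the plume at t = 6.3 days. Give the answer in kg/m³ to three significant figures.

0.0907 kg/m³

The peak of an instantaneous 1D plume sits at x = vt; there the Gaussian factor is 1 and C_max = M/(n_e·A·√(4πDt)), where n_e·A is the pore area the mass is dissolved in.
√(4πDt) = √(4π × 0.80 × 6.3) = 7.958 m, so C_max = 27/(0.22 × 170 × 7.958) = 0.0907 kg/m³.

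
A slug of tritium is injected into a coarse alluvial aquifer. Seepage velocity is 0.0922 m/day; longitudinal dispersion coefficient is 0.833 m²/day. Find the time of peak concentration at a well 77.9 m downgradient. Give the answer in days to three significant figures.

753 days

For the 1D instantaneous-source solution, setting ∂C/∂t = 0 at fixed x gives v²t² + 2Dt − x² = 0, so t = (√(D² + v²x²) − D)/v².
√(D² + v²x²) = √(0.833² + 0.0922² × 77.9²) = 7.231; v² = 0.00850084.
t = (7.231 − 0.833)/0.00850084 = 753 days (vs. the pure-advection estimate x/v = 845 d).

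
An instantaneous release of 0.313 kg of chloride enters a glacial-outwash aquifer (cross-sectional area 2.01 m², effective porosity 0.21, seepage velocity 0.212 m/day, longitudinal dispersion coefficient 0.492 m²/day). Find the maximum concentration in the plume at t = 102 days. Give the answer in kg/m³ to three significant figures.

The peak of an instantaneous 1D plume sits at x = vt; there the Gaussian factor is 1 and C_max = M/(n_e·A·√(4πDt)), where n_e·A is the pore area the mass is dissolved in.
√(4πDt) = √(4π × 0.492 × 102) = 25.11 m, so C_max = 0.313/(0.21 × 2.01 × 25.11) = 0.0295 kg/m³.

0.0295 kg/m³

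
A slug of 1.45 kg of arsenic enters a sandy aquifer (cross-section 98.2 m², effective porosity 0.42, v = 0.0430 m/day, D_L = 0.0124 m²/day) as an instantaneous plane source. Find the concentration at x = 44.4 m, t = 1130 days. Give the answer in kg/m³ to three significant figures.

For an instantaneous plane source, C(x,t) = M/(n_e·A·√(4πDt)) · exp(−(x−vt)²/(4Dt)), with n_e·A the pore (flow) area.
Plume center vt = 0.0430 × 1130 = 48.59 m, so the well at 44.4 m is 4.19 m upgradient of the peak.
√(4πDt) = 13.27 m, giving peak height M/(n_e·A·√(4πDt)) = 1.45/(0.42 × 98.2 × 13.27) = 0.002649 kg/m³.
(x−vt)²/(4Dt) = (-4.19)²/(4 × 0.0124 × 1130) = 0.3132; exp(−0.3132) = 0.7311.
C = 0.002649 × 0.7311 = 0.00194 kg/m³.

0.00194 kg/m³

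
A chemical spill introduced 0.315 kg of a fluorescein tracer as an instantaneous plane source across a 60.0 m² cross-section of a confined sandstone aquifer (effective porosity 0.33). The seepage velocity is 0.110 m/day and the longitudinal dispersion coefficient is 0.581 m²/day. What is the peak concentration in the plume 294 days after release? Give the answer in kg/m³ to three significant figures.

0.000343 kg/m³

The peak of an instantaneous 1D plume sits at x = vt; there the Gaussian factor is 1 and C_max = M/(n_e·A·√(4πDt)), where n_e·A is the pore area the mass is dissolved in.
√(4πDt) = √(4π × 0.581 × 294) = 46.33 m, so C_max = 0.315/(0.33 × 60.0 × 46.33) = 0.000343 kg/m³.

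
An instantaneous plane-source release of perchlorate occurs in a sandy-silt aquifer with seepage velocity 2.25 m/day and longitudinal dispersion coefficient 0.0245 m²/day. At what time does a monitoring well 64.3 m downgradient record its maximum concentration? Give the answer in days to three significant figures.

28.6 days

For the 1D instantaneous-source solution, setting ∂C/∂t = 0 at fixed x gives v²t² + 2Dt − x² = 0, so t = (√(D² + v²x²) − D)/v².
√(D² + v²x²) = √(0.0245² + 2.25² × 64.3²) = 144.7; v² = 5.0625.
t = (144.7 − 0.0245)/5.0625 = 28.6 days (vs. the pure-advection estimate x/v = 28.6 d).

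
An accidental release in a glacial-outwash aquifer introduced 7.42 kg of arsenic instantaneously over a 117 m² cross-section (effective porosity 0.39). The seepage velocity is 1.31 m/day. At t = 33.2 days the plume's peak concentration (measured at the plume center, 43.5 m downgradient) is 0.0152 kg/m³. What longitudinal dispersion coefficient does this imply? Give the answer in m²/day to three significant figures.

At the plume center C_max = M/(n_e·A·√(4πDt)), so D = M²/(4πt·(n_e·A·C_max)²).
n_e·A·C_max = 0.39 × 117 × 0.0152 = 0.6936 kg/m.
D = 7.42²/(4π × 33.2 × 0.6936²) = 0.274 m²/day.

0.274 m²/day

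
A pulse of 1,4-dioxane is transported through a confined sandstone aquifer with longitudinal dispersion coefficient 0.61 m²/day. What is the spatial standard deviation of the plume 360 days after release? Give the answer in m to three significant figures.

21.0 m

Dispersive spreading gives a Gaussian with σ² = 2Dt; advection only shifts the center.
σ = √(2 × 0.61 × 360) = 21.0 m.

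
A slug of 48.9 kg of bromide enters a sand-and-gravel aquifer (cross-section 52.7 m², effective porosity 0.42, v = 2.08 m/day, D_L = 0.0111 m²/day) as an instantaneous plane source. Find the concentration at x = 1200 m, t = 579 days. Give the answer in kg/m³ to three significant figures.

For an instantaneous plane source, C(x,t) = M/(n_e·A·√(4πDt)) · exp(−(x−vt)²/(4Dt)), with n_e·A the pore (flow) area.
Plume center vt = 2.08 × 579 = 1204.32 m, so the well at 1200 m is 4.32 m upgradient of the peak.
√(4πDt) = 8.987 m, giving peak height M/(n_e·A·√(4πDt)) = 48.9/(0.42 × 52.7 × 8.987) = 0.2458 kg/m³.
(x−vt)²/(4Dt) = (-4.32)²/(4 × 0.0111 × 579) = 0.7259; exp(−0.7259) = 0.4839.
C = 0.2458 × 0.4839 = 0.119 kg/m³.

0.119 kg/m³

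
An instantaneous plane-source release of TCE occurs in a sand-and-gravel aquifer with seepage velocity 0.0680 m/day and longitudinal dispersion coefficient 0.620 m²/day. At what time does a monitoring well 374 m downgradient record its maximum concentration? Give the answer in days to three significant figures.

For the 1D instantaneous-source solution, setting ∂C/∂t = 0 at fixed x gives v²t² + 2Dt − x² = 0, so t = (√(D² + v²x²) − D)/v².
√(D² + v²x²) = √(0.620² + 0.0680² × 374²) = 25.44; v² = 0.004624.
t = (25.44 − 0.620)/0.004624 = 5370 days (vs. the pure-advection estimate x/v = 5500 d).

5370 days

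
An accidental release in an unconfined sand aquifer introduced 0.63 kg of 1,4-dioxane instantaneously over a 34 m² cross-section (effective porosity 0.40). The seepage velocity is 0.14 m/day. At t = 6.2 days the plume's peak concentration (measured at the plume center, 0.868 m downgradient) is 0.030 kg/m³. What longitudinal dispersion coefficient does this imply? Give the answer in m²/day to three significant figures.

0.0306 m²/day

At the plume center C_max = M/(n_e·A·√(4πDt)), so D = M²/(4πt·(n_e·A·C_max)²).
n_e·A·C_max = 0.40 × 34 × 0.030 = 0.4080 kg/m.
D = 0.63²/(4π × 6.2 × 0.4080²) = 0.0306 m²/day.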